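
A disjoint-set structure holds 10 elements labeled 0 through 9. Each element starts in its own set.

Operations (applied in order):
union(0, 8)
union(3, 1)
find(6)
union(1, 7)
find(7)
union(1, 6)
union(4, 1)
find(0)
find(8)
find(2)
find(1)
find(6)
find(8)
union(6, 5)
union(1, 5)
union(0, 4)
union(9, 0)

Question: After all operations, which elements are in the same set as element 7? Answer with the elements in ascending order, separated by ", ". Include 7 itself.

Answer: 0, 1, 3, 4, 5, 6, 7, 8, 9

Derivation:
Step 1: union(0, 8) -> merged; set of 0 now {0, 8}
Step 2: union(3, 1) -> merged; set of 3 now {1, 3}
Step 3: find(6) -> no change; set of 6 is {6}
Step 4: union(1, 7) -> merged; set of 1 now {1, 3, 7}
Step 5: find(7) -> no change; set of 7 is {1, 3, 7}
Step 6: union(1, 6) -> merged; set of 1 now {1, 3, 6, 7}
Step 7: union(4, 1) -> merged; set of 4 now {1, 3, 4, 6, 7}
Step 8: find(0) -> no change; set of 0 is {0, 8}
Step 9: find(8) -> no change; set of 8 is {0, 8}
Step 10: find(2) -> no change; set of 2 is {2}
Step 11: find(1) -> no change; set of 1 is {1, 3, 4, 6, 7}
Step 12: find(6) -> no change; set of 6 is {1, 3, 4, 6, 7}
Step 13: find(8) -> no change; set of 8 is {0, 8}
Step 14: union(6, 5) -> merged; set of 6 now {1, 3, 4, 5, 6, 7}
Step 15: union(1, 5) -> already same set; set of 1 now {1, 3, 4, 5, 6, 7}
Step 16: union(0, 4) -> merged; set of 0 now {0, 1, 3, 4, 5, 6, 7, 8}
Step 17: union(9, 0) -> merged; set of 9 now {0, 1, 3, 4, 5, 6, 7, 8, 9}
Component of 7: {0, 1, 3, 4, 5, 6, 7, 8, 9}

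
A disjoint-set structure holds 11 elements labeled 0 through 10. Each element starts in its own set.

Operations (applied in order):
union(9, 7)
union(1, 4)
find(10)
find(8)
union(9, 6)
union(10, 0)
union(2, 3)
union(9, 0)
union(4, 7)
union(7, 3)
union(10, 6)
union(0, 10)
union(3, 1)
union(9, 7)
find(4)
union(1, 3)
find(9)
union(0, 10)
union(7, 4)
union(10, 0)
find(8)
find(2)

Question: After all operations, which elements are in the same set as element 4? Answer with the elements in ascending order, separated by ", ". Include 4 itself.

Answer: 0, 1, 2, 3, 4, 6, 7, 9, 10

Derivation:
Step 1: union(9, 7) -> merged; set of 9 now {7, 9}
Step 2: union(1, 4) -> merged; set of 1 now {1, 4}
Step 3: find(10) -> no change; set of 10 is {10}
Step 4: find(8) -> no change; set of 8 is {8}
Step 5: union(9, 6) -> merged; set of 9 now {6, 7, 9}
Step 6: union(10, 0) -> merged; set of 10 now {0, 10}
Step 7: union(2, 3) -> merged; set of 2 now {2, 3}
Step 8: union(9, 0) -> merged; set of 9 now {0, 6, 7, 9, 10}
Step 9: union(4, 7) -> merged; set of 4 now {0, 1, 4, 6, 7, 9, 10}
Step 10: union(7, 3) -> merged; set of 7 now {0, 1, 2, 3, 4, 6, 7, 9, 10}
Step 11: union(10, 6) -> already same set; set of 10 now {0, 1, 2, 3, 4, 6, 7, 9, 10}
Step 12: union(0, 10) -> already same set; set of 0 now {0, 1, 2, 3, 4, 6, 7, 9, 10}
Step 13: union(3, 1) -> already same set; set of 3 now {0, 1, 2, 3, 4, 6, 7, 9, 10}
Step 14: union(9, 7) -> already same set; set of 9 now {0, 1, 2, 3, 4, 6, 7, 9, 10}
Step 15: find(4) -> no change; set of 4 is {0, 1, 2, 3, 4, 6, 7, 9, 10}
Step 16: union(1, 3) -> already same set; set of 1 now {0, 1, 2, 3, 4, 6, 7, 9, 10}
Step 17: find(9) -> no change; set of 9 is {0, 1, 2, 3, 4, 6, 7, 9, 10}
Step 18: union(0, 10) -> already same set; set of 0 now {0, 1, 2, 3, 4, 6, 7, 9, 10}
Step 19: union(7, 4) -> already same set; set of 7 now {0, 1, 2, 3, 4, 6, 7, 9, 10}
Step 20: union(10, 0) -> already same set; set of 10 now {0, 1, 2, 3, 4, 6, 7, 9, 10}
Step 21: find(8) -> no change; set of 8 is {8}
Step 22: find(2) -> no change; set of 2 is {0, 1, 2, 3, 4, 6, 7, 9, 10}
Component of 4: {0, 1, 2, 3, 4, 6, 7, 9, 10}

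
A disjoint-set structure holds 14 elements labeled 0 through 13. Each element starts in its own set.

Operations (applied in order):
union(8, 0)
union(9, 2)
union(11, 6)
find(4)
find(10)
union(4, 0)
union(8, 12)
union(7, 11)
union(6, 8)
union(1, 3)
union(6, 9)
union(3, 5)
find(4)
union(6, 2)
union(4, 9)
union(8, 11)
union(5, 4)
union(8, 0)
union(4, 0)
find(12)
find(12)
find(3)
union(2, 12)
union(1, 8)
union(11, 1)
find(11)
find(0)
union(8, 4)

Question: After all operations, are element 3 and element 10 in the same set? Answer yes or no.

Answer: no

Derivation:
Step 1: union(8, 0) -> merged; set of 8 now {0, 8}
Step 2: union(9, 2) -> merged; set of 9 now {2, 9}
Step 3: union(11, 6) -> merged; set of 11 now {6, 11}
Step 4: find(4) -> no change; set of 4 is {4}
Step 5: find(10) -> no change; set of 10 is {10}
Step 6: union(4, 0) -> merged; set of 4 now {0, 4, 8}
Step 7: union(8, 12) -> merged; set of 8 now {0, 4, 8, 12}
Step 8: union(7, 11) -> merged; set of 7 now {6, 7, 11}
Step 9: union(6, 8) -> merged; set of 6 now {0, 4, 6, 7, 8, 11, 12}
Step 10: union(1, 3) -> merged; set of 1 now {1, 3}
Step 11: union(6, 9) -> merged; set of 6 now {0, 2, 4, 6, 7, 8, 9, 11, 12}
Step 12: union(3, 5) -> merged; set of 3 now {1, 3, 5}
Step 13: find(4) -> no change; set of 4 is {0, 2, 4, 6, 7, 8, 9, 11, 12}
Step 14: union(6, 2) -> already same set; set of 6 now {0, 2, 4, 6, 7, 8, 9, 11, 12}
Step 15: union(4, 9) -> already same set; set of 4 now {0, 2, 4, 6, 7, 8, 9, 11, 12}
Step 16: union(8, 11) -> already same set; set of 8 now {0, 2, 4, 6, 7, 8, 9, 11, 12}
Step 17: union(5, 4) -> merged; set of 5 now {0, 1, 2, 3, 4, 5, 6, 7, 8, 9, 11, 12}
Step 18: union(8, 0) -> already same set; set of 8 now {0, 1, 2, 3, 4, 5, 6, 7, 8, 9, 11, 12}
Step 19: union(4, 0) -> already same set; set of 4 now {0, 1, 2, 3, 4, 5, 6, 7, 8, 9, 11, 12}
Step 20: find(12) -> no change; set of 12 is {0, 1, 2, 3, 4, 5, 6, 7, 8, 9, 11, 12}
Step 21: find(12) -> no change; set of 12 is {0, 1, 2, 3, 4, 5, 6, 7, 8, 9, 11, 12}
Step 22: find(3) -> no change; set of 3 is {0, 1, 2, 3, 4, 5, 6, 7, 8, 9, 11, 12}
Step 23: union(2, 12) -> already same set; set of 2 now {0, 1, 2, 3, 4, 5, 6, 7, 8, 9, 11, 12}
Step 24: union(1, 8) -> already same set; set of 1 now {0, 1, 2, 3, 4, 5, 6, 7, 8, 9, 11, 12}
Step 25: union(11, 1) -> already same set; set of 11 now {0, 1, 2, 3, 4, 5, 6, 7, 8, 9, 11, 12}
Step 26: find(11) -> no change; set of 11 is {0, 1, 2, 3, 4, 5, 6, 7, 8, 9, 11, 12}
Step 27: find(0) -> no change; set of 0 is {0, 1, 2, 3, 4, 5, 6, 7, 8, 9, 11, 12}
Step 28: union(8, 4) -> already same set; set of 8 now {0, 1, 2, 3, 4, 5, 6, 7, 8, 9, 11, 12}
Set of 3: {0, 1, 2, 3, 4, 5, 6, 7, 8, 9, 11, 12}; 10 is not a member.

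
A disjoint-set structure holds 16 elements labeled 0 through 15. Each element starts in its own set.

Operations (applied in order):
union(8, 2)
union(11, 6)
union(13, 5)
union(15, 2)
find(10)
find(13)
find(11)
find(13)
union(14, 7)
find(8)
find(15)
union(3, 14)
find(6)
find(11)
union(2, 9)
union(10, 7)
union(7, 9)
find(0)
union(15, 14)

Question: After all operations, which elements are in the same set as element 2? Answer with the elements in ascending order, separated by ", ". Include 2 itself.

Answer: 2, 3, 7, 8, 9, 10, 14, 15

Derivation:
Step 1: union(8, 2) -> merged; set of 8 now {2, 8}
Step 2: union(11, 6) -> merged; set of 11 now {6, 11}
Step 3: union(13, 5) -> merged; set of 13 now {5, 13}
Step 4: union(15, 2) -> merged; set of 15 now {2, 8, 15}
Step 5: find(10) -> no change; set of 10 is {10}
Step 6: find(13) -> no change; set of 13 is {5, 13}
Step 7: find(11) -> no change; set of 11 is {6, 11}
Step 8: find(13) -> no change; set of 13 is {5, 13}
Step 9: union(14, 7) -> merged; set of 14 now {7, 14}
Step 10: find(8) -> no change; set of 8 is {2, 8, 15}
Step 11: find(15) -> no change; set of 15 is {2, 8, 15}
Step 12: union(3, 14) -> merged; set of 3 now {3, 7, 14}
Step 13: find(6) -> no change; set of 6 is {6, 11}
Step 14: find(11) -> no change; set of 11 is {6, 11}
Step 15: union(2, 9) -> merged; set of 2 now {2, 8, 9, 15}
Step 16: union(10, 7) -> merged; set of 10 now {3, 7, 10, 14}
Step 17: union(7, 9) -> merged; set of 7 now {2, 3, 7, 8, 9, 10, 14, 15}
Step 18: find(0) -> no change; set of 0 is {0}
Step 19: union(15, 14) -> already same set; set of 15 now {2, 3, 7, 8, 9, 10, 14, 15}
Component of 2: {2, 3, 7, 8, 9, 10, 14, 15}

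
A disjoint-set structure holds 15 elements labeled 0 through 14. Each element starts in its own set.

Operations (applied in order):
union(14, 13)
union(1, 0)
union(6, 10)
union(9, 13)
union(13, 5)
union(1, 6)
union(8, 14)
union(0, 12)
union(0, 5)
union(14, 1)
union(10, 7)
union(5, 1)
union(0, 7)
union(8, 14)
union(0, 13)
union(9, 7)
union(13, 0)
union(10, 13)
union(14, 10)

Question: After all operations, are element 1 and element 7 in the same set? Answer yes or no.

Step 1: union(14, 13) -> merged; set of 14 now {13, 14}
Step 2: union(1, 0) -> merged; set of 1 now {0, 1}
Step 3: union(6, 10) -> merged; set of 6 now {6, 10}
Step 4: union(9, 13) -> merged; set of 9 now {9, 13, 14}
Step 5: union(13, 5) -> merged; set of 13 now {5, 9, 13, 14}
Step 6: union(1, 6) -> merged; set of 1 now {0, 1, 6, 10}
Step 7: union(8, 14) -> merged; set of 8 now {5, 8, 9, 13, 14}
Step 8: union(0, 12) -> merged; set of 0 now {0, 1, 6, 10, 12}
Step 9: union(0, 5) -> merged; set of 0 now {0, 1, 5, 6, 8, 9, 10, 12, 13, 14}
Step 10: union(14, 1) -> already same set; set of 14 now {0, 1, 5, 6, 8, 9, 10, 12, 13, 14}
Step 11: union(10, 7) -> merged; set of 10 now {0, 1, 5, 6, 7, 8, 9, 10, 12, 13, 14}
Step 12: union(5, 1) -> already same set; set of 5 now {0, 1, 5, 6, 7, 8, 9, 10, 12, 13, 14}
Step 13: union(0, 7) -> already same set; set of 0 now {0, 1, 5, 6, 7, 8, 9, 10, 12, 13, 14}
Step 14: union(8, 14) -> already same set; set of 8 now {0, 1, 5, 6, 7, 8, 9, 10, 12, 13, 14}
Step 15: union(0, 13) -> already same set; set of 0 now {0, 1, 5, 6, 7, 8, 9, 10, 12, 13, 14}
Step 16: union(9, 7) -> already same set; set of 9 now {0, 1, 5, 6, 7, 8, 9, 10, 12, 13, 14}
Step 17: union(13, 0) -> already same set; set of 13 now {0, 1, 5, 6, 7, 8, 9, 10, 12, 13, 14}
Step 18: union(10, 13) -> already same set; set of 10 now {0, 1, 5, 6, 7, 8, 9, 10, 12, 13, 14}
Step 19: union(14, 10) -> already same set; set of 14 now {0, 1, 5, 6, 7, 8, 9, 10, 12, 13, 14}
Set of 1: {0, 1, 5, 6, 7, 8, 9, 10, 12, 13, 14}; 7 is a member.

Answer: yes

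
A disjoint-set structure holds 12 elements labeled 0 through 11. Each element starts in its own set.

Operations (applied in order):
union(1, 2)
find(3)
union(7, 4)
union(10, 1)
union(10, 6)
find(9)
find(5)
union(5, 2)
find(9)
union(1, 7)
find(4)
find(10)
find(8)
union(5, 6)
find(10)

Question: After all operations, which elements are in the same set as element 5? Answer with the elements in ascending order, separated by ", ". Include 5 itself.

Step 1: union(1, 2) -> merged; set of 1 now {1, 2}
Step 2: find(3) -> no change; set of 3 is {3}
Step 3: union(7, 4) -> merged; set of 7 now {4, 7}
Step 4: union(10, 1) -> merged; set of 10 now {1, 2, 10}
Step 5: union(10, 6) -> merged; set of 10 now {1, 2, 6, 10}
Step 6: find(9) -> no change; set of 9 is {9}
Step 7: find(5) -> no change; set of 5 is {5}
Step 8: union(5, 2) -> merged; set of 5 now {1, 2, 5, 6, 10}
Step 9: find(9) -> no change; set of 9 is {9}
Step 10: union(1, 7) -> merged; set of 1 now {1, 2, 4, 5, 6, 7, 10}
Step 11: find(4) -> no change; set of 4 is {1, 2, 4, 5, 6, 7, 10}
Step 12: find(10) -> no change; set of 10 is {1, 2, 4, 5, 6, 7, 10}
Step 13: find(8) -> no change; set of 8 is {8}
Step 14: union(5, 6) -> already same set; set of 5 now {1, 2, 4, 5, 6, 7, 10}
Step 15: find(10) -> no change; set of 10 is {1, 2, 4, 5, 6, 7, 10}
Component of 5: {1, 2, 4, 5, 6, 7, 10}

Answer: 1, 2, 4, 5, 6, 7, 10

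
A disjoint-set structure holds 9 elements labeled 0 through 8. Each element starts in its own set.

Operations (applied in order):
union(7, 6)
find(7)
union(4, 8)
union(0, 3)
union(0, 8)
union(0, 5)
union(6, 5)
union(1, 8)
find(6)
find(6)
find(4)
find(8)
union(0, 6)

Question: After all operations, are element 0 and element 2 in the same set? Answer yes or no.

Step 1: union(7, 6) -> merged; set of 7 now {6, 7}
Step 2: find(7) -> no change; set of 7 is {6, 7}
Step 3: union(4, 8) -> merged; set of 4 now {4, 8}
Step 4: union(0, 3) -> merged; set of 0 now {0, 3}
Step 5: union(0, 8) -> merged; set of 0 now {0, 3, 4, 8}
Step 6: union(0, 5) -> merged; set of 0 now {0, 3, 4, 5, 8}
Step 7: union(6, 5) -> merged; set of 6 now {0, 3, 4, 5, 6, 7, 8}
Step 8: union(1, 8) -> merged; set of 1 now {0, 1, 3, 4, 5, 6, 7, 8}
Step 9: find(6) -> no change; set of 6 is {0, 1, 3, 4, 5, 6, 7, 8}
Step 10: find(6) -> no change; set of 6 is {0, 1, 3, 4, 5, 6, 7, 8}
Step 11: find(4) -> no change; set of 4 is {0, 1, 3, 4, 5, 6, 7, 8}
Step 12: find(8) -> no change; set of 8 is {0, 1, 3, 4, 5, 6, 7, 8}
Step 13: union(0, 6) -> already same set; set of 0 now {0, 1, 3, 4, 5, 6, 7, 8}
Set of 0: {0, 1, 3, 4, 5, 6, 7, 8}; 2 is not a member.

Answer: no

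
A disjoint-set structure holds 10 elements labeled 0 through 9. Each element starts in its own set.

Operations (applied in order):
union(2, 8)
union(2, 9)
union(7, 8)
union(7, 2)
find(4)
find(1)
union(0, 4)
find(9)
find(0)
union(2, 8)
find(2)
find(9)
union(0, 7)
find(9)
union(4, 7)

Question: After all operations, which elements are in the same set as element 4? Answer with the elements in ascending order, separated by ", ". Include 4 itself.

Step 1: union(2, 8) -> merged; set of 2 now {2, 8}
Step 2: union(2, 9) -> merged; set of 2 now {2, 8, 9}
Step 3: union(7, 8) -> merged; set of 7 now {2, 7, 8, 9}
Step 4: union(7, 2) -> already same set; set of 7 now {2, 7, 8, 9}
Step 5: find(4) -> no change; set of 4 is {4}
Step 6: find(1) -> no change; set of 1 is {1}
Step 7: union(0, 4) -> merged; set of 0 now {0, 4}
Step 8: find(9) -> no change; set of 9 is {2, 7, 8, 9}
Step 9: find(0) -> no change; set of 0 is {0, 4}
Step 10: union(2, 8) -> already same set; set of 2 now {2, 7, 8, 9}
Step 11: find(2) -> no change; set of 2 is {2, 7, 8, 9}
Step 12: find(9) -> no change; set of 9 is {2, 7, 8, 9}
Step 13: union(0, 7) -> merged; set of 0 now {0, 2, 4, 7, 8, 9}
Step 14: find(9) -> no change; set of 9 is {0, 2, 4, 7, 8, 9}
Step 15: union(4, 7) -> already same set; set of 4 now {0, 2, 4, 7, 8, 9}
Component of 4: {0, 2, 4, 7, 8, 9}

Answer: 0, 2, 4, 7, 8, 9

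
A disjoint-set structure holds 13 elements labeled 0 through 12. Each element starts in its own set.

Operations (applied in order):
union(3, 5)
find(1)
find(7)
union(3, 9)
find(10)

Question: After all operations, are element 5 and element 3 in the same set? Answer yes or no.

Step 1: union(3, 5) -> merged; set of 3 now {3, 5}
Step 2: find(1) -> no change; set of 1 is {1}
Step 3: find(7) -> no change; set of 7 is {7}
Step 4: union(3, 9) -> merged; set of 3 now {3, 5, 9}
Step 5: find(10) -> no change; set of 10 is {10}
Set of 5: {3, 5, 9}; 3 is a member.

Answer: yes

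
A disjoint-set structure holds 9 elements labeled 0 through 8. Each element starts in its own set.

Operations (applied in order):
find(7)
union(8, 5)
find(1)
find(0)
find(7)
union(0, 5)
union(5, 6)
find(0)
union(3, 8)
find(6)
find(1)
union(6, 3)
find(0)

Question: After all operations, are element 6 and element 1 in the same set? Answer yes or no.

Step 1: find(7) -> no change; set of 7 is {7}
Step 2: union(8, 5) -> merged; set of 8 now {5, 8}
Step 3: find(1) -> no change; set of 1 is {1}
Step 4: find(0) -> no change; set of 0 is {0}
Step 5: find(7) -> no change; set of 7 is {7}
Step 6: union(0, 5) -> merged; set of 0 now {0, 5, 8}
Step 7: union(5, 6) -> merged; set of 5 now {0, 5, 6, 8}
Step 8: find(0) -> no change; set of 0 is {0, 5, 6, 8}
Step 9: union(3, 8) -> merged; set of 3 now {0, 3, 5, 6, 8}
Step 10: find(6) -> no change; set of 6 is {0, 3, 5, 6, 8}
Step 11: find(1) -> no change; set of 1 is {1}
Step 12: union(6, 3) -> already same set; set of 6 now {0, 3, 5, 6, 8}
Step 13: find(0) -> no change; set of 0 is {0, 3, 5, 6, 8}
Set of 6: {0, 3, 5, 6, 8}; 1 is not a member.

Answer: no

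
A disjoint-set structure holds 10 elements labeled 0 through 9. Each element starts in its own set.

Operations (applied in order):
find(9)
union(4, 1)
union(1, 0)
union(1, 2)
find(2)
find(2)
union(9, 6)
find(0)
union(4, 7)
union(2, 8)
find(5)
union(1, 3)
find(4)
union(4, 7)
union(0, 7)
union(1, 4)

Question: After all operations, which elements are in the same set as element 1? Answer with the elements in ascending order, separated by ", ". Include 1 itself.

Step 1: find(9) -> no change; set of 9 is {9}
Step 2: union(4, 1) -> merged; set of 4 now {1, 4}
Step 3: union(1, 0) -> merged; set of 1 now {0, 1, 4}
Step 4: union(1, 2) -> merged; set of 1 now {0, 1, 2, 4}
Step 5: find(2) -> no change; set of 2 is {0, 1, 2, 4}
Step 6: find(2) -> no change; set of 2 is {0, 1, 2, 4}
Step 7: union(9, 6) -> merged; set of 9 now {6, 9}
Step 8: find(0) -> no change; set of 0 is {0, 1, 2, 4}
Step 9: union(4, 7) -> merged; set of 4 now {0, 1, 2, 4, 7}
Step 10: union(2, 8) -> merged; set of 2 now {0, 1, 2, 4, 7, 8}
Step 11: find(5) -> no change; set of 5 is {5}
Step 12: union(1, 3) -> merged; set of 1 now {0, 1, 2, 3, 4, 7, 8}
Step 13: find(4) -> no change; set of 4 is {0, 1, 2, 3, 4, 7, 8}
Step 14: union(4, 7) -> already same set; set of 4 now {0, 1, 2, 3, 4, 7, 8}
Step 15: union(0, 7) -> already same set; set of 0 now {0, 1, 2, 3, 4, 7, 8}
Step 16: union(1, 4) -> already same set; set of 1 now {0, 1, 2, 3, 4, 7, 8}
Component of 1: {0, 1, 2, 3, 4, 7, 8}

Answer: 0, 1, 2, 3, 4, 7, 8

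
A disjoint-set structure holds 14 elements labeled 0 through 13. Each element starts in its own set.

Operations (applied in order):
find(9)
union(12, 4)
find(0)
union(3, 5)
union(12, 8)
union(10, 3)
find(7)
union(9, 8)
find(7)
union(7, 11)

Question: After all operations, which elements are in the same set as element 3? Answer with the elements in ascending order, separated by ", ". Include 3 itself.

Answer: 3, 5, 10

Derivation:
Step 1: find(9) -> no change; set of 9 is {9}
Step 2: union(12, 4) -> merged; set of 12 now {4, 12}
Step 3: find(0) -> no change; set of 0 is {0}
Step 4: union(3, 5) -> merged; set of 3 now {3, 5}
Step 5: union(12, 8) -> merged; set of 12 now {4, 8, 12}
Step 6: union(10, 3) -> merged; set of 10 now {3, 5, 10}
Step 7: find(7) -> no change; set of 7 is {7}
Step 8: union(9, 8) -> merged; set of 9 now {4, 8, 9, 12}
Step 9: find(7) -> no change; set of 7 is {7}
Step 10: union(7, 11) -> merged; set of 7 now {7, 11}
Component of 3: {3, 5, 10}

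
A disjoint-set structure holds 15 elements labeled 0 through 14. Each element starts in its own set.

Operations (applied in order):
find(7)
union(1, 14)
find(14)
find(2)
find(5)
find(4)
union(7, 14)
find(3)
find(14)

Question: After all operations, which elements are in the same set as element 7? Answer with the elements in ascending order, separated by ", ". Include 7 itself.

Answer: 1, 7, 14

Derivation:
Step 1: find(7) -> no change; set of 7 is {7}
Step 2: union(1, 14) -> merged; set of 1 now {1, 14}
Step 3: find(14) -> no change; set of 14 is {1, 14}
Step 4: find(2) -> no change; set of 2 is {2}
Step 5: find(5) -> no change; set of 5 is {5}
Step 6: find(4) -> no change; set of 4 is {4}
Step 7: union(7, 14) -> merged; set of 7 now {1, 7, 14}
Step 8: find(3) -> no change; set of 3 is {3}
Step 9: find(14) -> no change; set of 14 is {1, 7, 14}
Component of 7: {1, 7, 14}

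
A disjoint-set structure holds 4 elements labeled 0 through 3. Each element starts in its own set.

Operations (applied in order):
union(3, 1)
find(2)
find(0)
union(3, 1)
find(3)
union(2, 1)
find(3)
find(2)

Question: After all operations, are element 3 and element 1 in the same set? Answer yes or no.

Step 1: union(3, 1) -> merged; set of 3 now {1, 3}
Step 2: find(2) -> no change; set of 2 is {2}
Step 3: find(0) -> no change; set of 0 is {0}
Step 4: union(3, 1) -> already same set; set of 3 now {1, 3}
Step 5: find(3) -> no change; set of 3 is {1, 3}
Step 6: union(2, 1) -> merged; set of 2 now {1, 2, 3}
Step 7: find(3) -> no change; set of 3 is {1, 2, 3}
Step 8: find(2) -> no change; set of 2 is {1, 2, 3}
Set of 3: {1, 2, 3}; 1 is a member.

Answer: yes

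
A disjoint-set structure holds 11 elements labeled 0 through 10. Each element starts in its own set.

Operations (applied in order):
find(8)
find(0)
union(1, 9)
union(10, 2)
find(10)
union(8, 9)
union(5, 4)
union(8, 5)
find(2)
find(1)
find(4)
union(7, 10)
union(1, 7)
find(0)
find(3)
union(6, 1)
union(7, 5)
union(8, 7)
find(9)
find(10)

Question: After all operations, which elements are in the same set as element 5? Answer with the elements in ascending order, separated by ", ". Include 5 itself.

Answer: 1, 2, 4, 5, 6, 7, 8, 9, 10

Derivation:
Step 1: find(8) -> no change; set of 8 is {8}
Step 2: find(0) -> no change; set of 0 is {0}
Step 3: union(1, 9) -> merged; set of 1 now {1, 9}
Step 4: union(10, 2) -> merged; set of 10 now {2, 10}
Step 5: find(10) -> no change; set of 10 is {2, 10}
Step 6: union(8, 9) -> merged; set of 8 now {1, 8, 9}
Step 7: union(5, 4) -> merged; set of 5 now {4, 5}
Step 8: union(8, 5) -> merged; set of 8 now {1, 4, 5, 8, 9}
Step 9: find(2) -> no change; set of 2 is {2, 10}
Step 10: find(1) -> no change; set of 1 is {1, 4, 5, 8, 9}
Step 11: find(4) -> no change; set of 4 is {1, 4, 5, 8, 9}
Step 12: union(7, 10) -> merged; set of 7 now {2, 7, 10}
Step 13: union(1, 7) -> merged; set of 1 now {1, 2, 4, 5, 7, 8, 9, 10}
Step 14: find(0) -> no change; set of 0 is {0}
Step 15: find(3) -> no change; set of 3 is {3}
Step 16: union(6, 1) -> merged; set of 6 now {1, 2, 4, 5, 6, 7, 8, 9, 10}
Step 17: union(7, 5) -> already same set; set of 7 now {1, 2, 4, 5, 6, 7, 8, 9, 10}
Step 18: union(8, 7) -> already same set; set of 8 now {1, 2, 4, 5, 6, 7, 8, 9, 10}
Step 19: find(9) -> no change; set of 9 is {1, 2, 4, 5, 6, 7, 8, 9, 10}
Step 20: find(10) -> no change; set of 10 is {1, 2, 4, 5, 6, 7, 8, 9, 10}
Component of 5: {1, 2, 4, 5, 6, 7, 8, 9, 10}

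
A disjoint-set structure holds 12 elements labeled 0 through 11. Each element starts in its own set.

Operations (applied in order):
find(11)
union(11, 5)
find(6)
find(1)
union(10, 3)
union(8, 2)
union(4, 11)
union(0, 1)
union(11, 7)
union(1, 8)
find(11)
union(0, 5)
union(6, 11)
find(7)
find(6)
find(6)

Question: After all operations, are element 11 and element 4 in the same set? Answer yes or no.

Step 1: find(11) -> no change; set of 11 is {11}
Step 2: union(11, 5) -> merged; set of 11 now {5, 11}
Step 3: find(6) -> no change; set of 6 is {6}
Step 4: find(1) -> no change; set of 1 is {1}
Step 5: union(10, 3) -> merged; set of 10 now {3, 10}
Step 6: union(8, 2) -> merged; set of 8 now {2, 8}
Step 7: union(4, 11) -> merged; set of 4 now {4, 5, 11}
Step 8: union(0, 1) -> merged; set of 0 now {0, 1}
Step 9: union(11, 7) -> merged; set of 11 now {4, 5, 7, 11}
Step 10: union(1, 8) -> merged; set of 1 now {0, 1, 2, 8}
Step 11: find(11) -> no change; set of 11 is {4, 5, 7, 11}
Step 12: union(0, 5) -> merged; set of 0 now {0, 1, 2, 4, 5, 7, 8, 11}
Step 13: union(6, 11) -> merged; set of 6 now {0, 1, 2, 4, 5, 6, 7, 8, 11}
Step 14: find(7) -> no change; set of 7 is {0, 1, 2, 4, 5, 6, 7, 8, 11}
Step 15: find(6) -> no change; set of 6 is {0, 1, 2, 4, 5, 6, 7, 8, 11}
Step 16: find(6) -> no change; set of 6 is {0, 1, 2, 4, 5, 6, 7, 8, 11}
Set of 11: {0, 1, 2, 4, 5, 6, 7, 8, 11}; 4 is a member.

Answer: yes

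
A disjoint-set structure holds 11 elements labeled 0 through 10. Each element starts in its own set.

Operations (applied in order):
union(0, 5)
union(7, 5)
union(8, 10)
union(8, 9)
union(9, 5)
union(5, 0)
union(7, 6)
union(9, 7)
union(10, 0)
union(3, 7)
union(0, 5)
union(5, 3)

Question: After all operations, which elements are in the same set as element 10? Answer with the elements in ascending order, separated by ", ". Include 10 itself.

Step 1: union(0, 5) -> merged; set of 0 now {0, 5}
Step 2: union(7, 5) -> merged; set of 7 now {0, 5, 7}
Step 3: union(8, 10) -> merged; set of 8 now {8, 10}
Step 4: union(8, 9) -> merged; set of 8 now {8, 9, 10}
Step 5: union(9, 5) -> merged; set of 9 now {0, 5, 7, 8, 9, 10}
Step 6: union(5, 0) -> already same set; set of 5 now {0, 5, 7, 8, 9, 10}
Step 7: union(7, 6) -> merged; set of 7 now {0, 5, 6, 7, 8, 9, 10}
Step 8: union(9, 7) -> already same set; set of 9 now {0, 5, 6, 7, 8, 9, 10}
Step 9: union(10, 0) -> already same set; set of 10 now {0, 5, 6, 7, 8, 9, 10}
Step 10: union(3, 7) -> merged; set of 3 now {0, 3, 5, 6, 7, 8, 9, 10}
Step 11: union(0, 5) -> already same set; set of 0 now {0, 3, 5, 6, 7, 8, 9, 10}
Step 12: union(5, 3) -> already same set; set of 5 now {0, 3, 5, 6, 7, 8, 9, 10}
Component of 10: {0, 3, 5, 6, 7, 8, 9, 10}

Answer: 0, 3, 5, 6, 7, 8, 9, 10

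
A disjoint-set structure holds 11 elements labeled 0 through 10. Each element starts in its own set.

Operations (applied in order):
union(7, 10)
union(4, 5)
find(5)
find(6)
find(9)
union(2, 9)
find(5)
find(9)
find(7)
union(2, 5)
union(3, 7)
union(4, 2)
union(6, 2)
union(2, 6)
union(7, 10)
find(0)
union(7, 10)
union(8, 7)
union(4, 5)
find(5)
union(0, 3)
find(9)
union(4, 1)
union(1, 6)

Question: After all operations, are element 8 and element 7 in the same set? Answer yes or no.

Step 1: union(7, 10) -> merged; set of 7 now {7, 10}
Step 2: union(4, 5) -> merged; set of 4 now {4, 5}
Step 3: find(5) -> no change; set of 5 is {4, 5}
Step 4: find(6) -> no change; set of 6 is {6}
Step 5: find(9) -> no change; set of 9 is {9}
Step 6: union(2, 9) -> merged; set of 2 now {2, 9}
Step 7: find(5) -> no change; set of 5 is {4, 5}
Step 8: find(9) -> no change; set of 9 is {2, 9}
Step 9: find(7) -> no change; set of 7 is {7, 10}
Step 10: union(2, 5) -> merged; set of 2 now {2, 4, 5, 9}
Step 11: union(3, 7) -> merged; set of 3 now {3, 7, 10}
Step 12: union(4, 2) -> already same set; set of 4 now {2, 4, 5, 9}
Step 13: union(6, 2) -> merged; set of 6 now {2, 4, 5, 6, 9}
Step 14: union(2, 6) -> already same set; set of 2 now {2, 4, 5, 6, 9}
Step 15: union(7, 10) -> already same set; set of 7 now {3, 7, 10}
Step 16: find(0) -> no change; set of 0 is {0}
Step 17: union(7, 10) -> already same set; set of 7 now {3, 7, 10}
Step 18: union(8, 7) -> merged; set of 8 now {3, 7, 8, 10}
Step 19: union(4, 5) -> already same set; set of 4 now {2, 4, 5, 6, 9}
Step 20: find(5) -> no change; set of 5 is {2, 4, 5, 6, 9}
Step 21: union(0, 3) -> merged; set of 0 now {0, 3, 7, 8, 10}
Step 22: find(9) -> no change; set of 9 is {2, 4, 5, 6, 9}
Step 23: union(4, 1) -> merged; set of 4 now {1, 2, 4, 5, 6, 9}
Step 24: union(1, 6) -> already same set; set of 1 now {1, 2, 4, 5, 6, 9}
Set of 8: {0, 3, 7, 8, 10}; 7 is a member.

Answer: yes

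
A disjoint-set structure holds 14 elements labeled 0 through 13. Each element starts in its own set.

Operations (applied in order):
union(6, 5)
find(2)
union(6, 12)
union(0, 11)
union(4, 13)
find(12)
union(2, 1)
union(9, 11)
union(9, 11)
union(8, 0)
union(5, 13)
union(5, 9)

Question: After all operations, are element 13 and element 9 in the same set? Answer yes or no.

Answer: yes

Derivation:
Step 1: union(6, 5) -> merged; set of 6 now {5, 6}
Step 2: find(2) -> no change; set of 2 is {2}
Step 3: union(6, 12) -> merged; set of 6 now {5, 6, 12}
Step 4: union(0, 11) -> merged; set of 0 now {0, 11}
Step 5: union(4, 13) -> merged; set of 4 now {4, 13}
Step 6: find(12) -> no change; set of 12 is {5, 6, 12}
Step 7: union(2, 1) -> merged; set of 2 now {1, 2}
Step 8: union(9, 11) -> merged; set of 9 now {0, 9, 11}
Step 9: union(9, 11) -> already same set; set of 9 now {0, 9, 11}
Step 10: union(8, 0) -> merged; set of 8 now {0, 8, 9, 11}
Step 11: union(5, 13) -> merged; set of 5 now {4, 5, 6, 12, 13}
Step 12: union(5, 9) -> merged; set of 5 now {0, 4, 5, 6, 8, 9, 11, 12, 13}
Set of 13: {0, 4, 5, 6, 8, 9, 11, 12, 13}; 9 is a member.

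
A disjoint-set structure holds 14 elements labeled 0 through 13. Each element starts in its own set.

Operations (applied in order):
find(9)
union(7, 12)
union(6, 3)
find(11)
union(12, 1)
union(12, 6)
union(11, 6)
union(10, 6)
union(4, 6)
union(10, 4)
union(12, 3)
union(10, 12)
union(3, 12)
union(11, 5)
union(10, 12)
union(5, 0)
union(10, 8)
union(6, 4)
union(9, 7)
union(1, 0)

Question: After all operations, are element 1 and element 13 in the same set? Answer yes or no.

Answer: no

Derivation:
Step 1: find(9) -> no change; set of 9 is {9}
Step 2: union(7, 12) -> merged; set of 7 now {7, 12}
Step 3: union(6, 3) -> merged; set of 6 now {3, 6}
Step 4: find(11) -> no change; set of 11 is {11}
Step 5: union(12, 1) -> merged; set of 12 now {1, 7, 12}
Step 6: union(12, 6) -> merged; set of 12 now {1, 3, 6, 7, 12}
Step 7: union(11, 6) -> merged; set of 11 now {1, 3, 6, 7, 11, 12}
Step 8: union(10, 6) -> merged; set of 10 now {1, 3, 6, 7, 10, 11, 12}
Step 9: union(4, 6) -> merged; set of 4 now {1, 3, 4, 6, 7, 10, 11, 12}
Step 10: union(10, 4) -> already same set; set of 10 now {1, 3, 4, 6, 7, 10, 11, 12}
Step 11: union(12, 3) -> already same set; set of 12 now {1, 3, 4, 6, 7, 10, 11, 12}
Step 12: union(10, 12) -> already same set; set of 10 now {1, 3, 4, 6, 7, 10, 11, 12}
Step 13: union(3, 12) -> already same set; set of 3 now {1, 3, 4, 6, 7, 10, 11, 12}
Step 14: union(11, 5) -> merged; set of 11 now {1, 3, 4, 5, 6, 7, 10, 11, 12}
Step 15: union(10, 12) -> already same set; set of 10 now {1, 3, 4, 5, 6, 7, 10, 11, 12}
Step 16: union(5, 0) -> merged; set of 5 now {0, 1, 3, 4, 5, 6, 7, 10, 11, 12}
Step 17: union(10, 8) -> merged; set of 10 now {0, 1, 3, 4, 5, 6, 7, 8, 10, 11, 12}
Step 18: union(6, 4) -> already same set; set of 6 now {0, 1, 3, 4, 5, 6, 7, 8, 10, 11, 12}
Step 19: union(9, 7) -> merged; set of 9 now {0, 1, 3, 4, 5, 6, 7, 8, 9, 10, 11, 12}
Step 20: union(1, 0) -> already same set; set of 1 now {0, 1, 3, 4, 5, 6, 7, 8, 9, 10, 11, 12}
Set of 1: {0, 1, 3, 4, 5, 6, 7, 8, 9, 10, 11, 12}; 13 is not a member.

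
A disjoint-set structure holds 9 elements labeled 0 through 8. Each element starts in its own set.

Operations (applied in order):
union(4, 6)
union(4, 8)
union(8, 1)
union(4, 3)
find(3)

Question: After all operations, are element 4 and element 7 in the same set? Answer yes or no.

Answer: no

Derivation:
Step 1: union(4, 6) -> merged; set of 4 now {4, 6}
Step 2: union(4, 8) -> merged; set of 4 now {4, 6, 8}
Step 3: union(8, 1) -> merged; set of 8 now {1, 4, 6, 8}
Step 4: union(4, 3) -> merged; set of 4 now {1, 3, 4, 6, 8}
Step 5: find(3) -> no change; set of 3 is {1, 3, 4, 6, 8}
Set of 4: {1, 3, 4, 6, 8}; 7 is not a member.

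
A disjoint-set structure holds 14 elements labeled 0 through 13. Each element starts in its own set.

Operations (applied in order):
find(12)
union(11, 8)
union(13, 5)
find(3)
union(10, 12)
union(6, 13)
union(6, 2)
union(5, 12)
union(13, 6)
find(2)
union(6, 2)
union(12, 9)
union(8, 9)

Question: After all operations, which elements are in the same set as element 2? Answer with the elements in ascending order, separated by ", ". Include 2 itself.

Step 1: find(12) -> no change; set of 12 is {12}
Step 2: union(11, 8) -> merged; set of 11 now {8, 11}
Step 3: union(13, 5) -> merged; set of 13 now {5, 13}
Step 4: find(3) -> no change; set of 3 is {3}
Step 5: union(10, 12) -> merged; set of 10 now {10, 12}
Step 6: union(6, 13) -> merged; set of 6 now {5, 6, 13}
Step 7: union(6, 2) -> merged; set of 6 now {2, 5, 6, 13}
Step 8: union(5, 12) -> merged; set of 5 now {2, 5, 6, 10, 12, 13}
Step 9: union(13, 6) -> already same set; set of 13 now {2, 5, 6, 10, 12, 13}
Step 10: find(2) -> no change; set of 2 is {2, 5, 6, 10, 12, 13}
Step 11: union(6, 2) -> already same set; set of 6 now {2, 5, 6, 10, 12, 13}
Step 12: union(12, 9) -> merged; set of 12 now {2, 5, 6, 9, 10, 12, 13}
Step 13: union(8, 9) -> merged; set of 8 now {2, 5, 6, 8, 9, 10, 11, 12, 13}
Component of 2: {2, 5, 6, 8, 9, 10, 11, 12, 13}

Answer: 2, 5, 6, 8, 9, 10, 11, 12, 13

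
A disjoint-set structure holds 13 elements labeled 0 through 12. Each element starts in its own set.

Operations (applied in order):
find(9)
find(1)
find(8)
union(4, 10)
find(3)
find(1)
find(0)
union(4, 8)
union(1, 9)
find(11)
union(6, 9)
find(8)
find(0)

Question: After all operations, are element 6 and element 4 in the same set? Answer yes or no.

Answer: no

Derivation:
Step 1: find(9) -> no change; set of 9 is {9}
Step 2: find(1) -> no change; set of 1 is {1}
Step 3: find(8) -> no change; set of 8 is {8}
Step 4: union(4, 10) -> merged; set of 4 now {4, 10}
Step 5: find(3) -> no change; set of 3 is {3}
Step 6: find(1) -> no change; set of 1 is {1}
Step 7: find(0) -> no change; set of 0 is {0}
Step 8: union(4, 8) -> merged; set of 4 now {4, 8, 10}
Step 9: union(1, 9) -> merged; set of 1 now {1, 9}
Step 10: find(11) -> no change; set of 11 is {11}
Step 11: union(6, 9) -> merged; set of 6 now {1, 6, 9}
Step 12: find(8) -> no change; set of 8 is {4, 8, 10}
Step 13: find(0) -> no change; set of 0 is {0}
Set of 6: {1, 6, 9}; 4 is not a member.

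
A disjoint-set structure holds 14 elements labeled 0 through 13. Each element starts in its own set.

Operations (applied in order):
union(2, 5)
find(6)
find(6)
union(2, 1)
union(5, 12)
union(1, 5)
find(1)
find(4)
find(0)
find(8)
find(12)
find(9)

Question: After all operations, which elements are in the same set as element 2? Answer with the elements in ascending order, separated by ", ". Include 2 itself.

Answer: 1, 2, 5, 12

Derivation:
Step 1: union(2, 5) -> merged; set of 2 now {2, 5}
Step 2: find(6) -> no change; set of 6 is {6}
Step 3: find(6) -> no change; set of 6 is {6}
Step 4: union(2, 1) -> merged; set of 2 now {1, 2, 5}
Step 5: union(5, 12) -> merged; set of 5 now {1, 2, 5, 12}
Step 6: union(1, 5) -> already same set; set of 1 now {1, 2, 5, 12}
Step 7: find(1) -> no change; set of 1 is {1, 2, 5, 12}
Step 8: find(4) -> no change; set of 4 is {4}
Step 9: find(0) -> no change; set of 0 is {0}
Step 10: find(8) -> no change; set of 8 is {8}
Step 11: find(12) -> no change; set of 12 is {1, 2, 5, 12}
Step 12: find(9) -> no change; set of 9 is {9}
Component of 2: {1, 2, 5, 12}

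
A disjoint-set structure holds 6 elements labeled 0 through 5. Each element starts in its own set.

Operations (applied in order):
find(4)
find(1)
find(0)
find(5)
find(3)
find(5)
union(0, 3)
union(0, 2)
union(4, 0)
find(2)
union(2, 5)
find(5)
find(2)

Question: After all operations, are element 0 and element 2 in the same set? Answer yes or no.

Step 1: find(4) -> no change; set of 4 is {4}
Step 2: find(1) -> no change; set of 1 is {1}
Step 3: find(0) -> no change; set of 0 is {0}
Step 4: find(5) -> no change; set of 5 is {5}
Step 5: find(3) -> no change; set of 3 is {3}
Step 6: find(5) -> no change; set of 5 is {5}
Step 7: union(0, 3) -> merged; set of 0 now {0, 3}
Step 8: union(0, 2) -> merged; set of 0 now {0, 2, 3}
Step 9: union(4, 0) -> merged; set of 4 now {0, 2, 3, 4}
Step 10: find(2) -> no change; set of 2 is {0, 2, 3, 4}
Step 11: union(2, 5) -> merged; set of 2 now {0, 2, 3, 4, 5}
Step 12: find(5) -> no change; set of 5 is {0, 2, 3, 4, 5}
Step 13: find(2) -> no change; set of 2 is {0, 2, 3, 4, 5}
Set of 0: {0, 2, 3, 4, 5}; 2 is a member.

Answer: yes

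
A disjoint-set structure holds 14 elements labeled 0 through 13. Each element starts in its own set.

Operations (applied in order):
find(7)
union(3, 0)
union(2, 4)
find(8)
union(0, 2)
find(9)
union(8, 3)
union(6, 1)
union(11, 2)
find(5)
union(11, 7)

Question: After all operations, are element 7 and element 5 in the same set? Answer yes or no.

Answer: no

Derivation:
Step 1: find(7) -> no change; set of 7 is {7}
Step 2: union(3, 0) -> merged; set of 3 now {0, 3}
Step 3: union(2, 4) -> merged; set of 2 now {2, 4}
Step 4: find(8) -> no change; set of 8 is {8}
Step 5: union(0, 2) -> merged; set of 0 now {0, 2, 3, 4}
Step 6: find(9) -> no change; set of 9 is {9}
Step 7: union(8, 3) -> merged; set of 8 now {0, 2, 3, 4, 8}
Step 8: union(6, 1) -> merged; set of 6 now {1, 6}
Step 9: union(11, 2) -> merged; set of 11 now {0, 2, 3, 4, 8, 11}
Step 10: find(5) -> no change; set of 5 is {5}
Step 11: union(11, 7) -> merged; set of 11 now {0, 2, 3, 4, 7, 8, 11}
Set of 7: {0, 2, 3, 4, 7, 8, 11}; 5 is not a member.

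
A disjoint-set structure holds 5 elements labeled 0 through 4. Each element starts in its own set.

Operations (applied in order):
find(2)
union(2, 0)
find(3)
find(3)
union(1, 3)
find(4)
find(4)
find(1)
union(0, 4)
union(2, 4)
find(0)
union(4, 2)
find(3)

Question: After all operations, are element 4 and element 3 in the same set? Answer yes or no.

Answer: no

Derivation:
Step 1: find(2) -> no change; set of 2 is {2}
Step 2: union(2, 0) -> merged; set of 2 now {0, 2}
Step 3: find(3) -> no change; set of 3 is {3}
Step 4: find(3) -> no change; set of 3 is {3}
Step 5: union(1, 3) -> merged; set of 1 now {1, 3}
Step 6: find(4) -> no change; set of 4 is {4}
Step 7: find(4) -> no change; set of 4 is {4}
Step 8: find(1) -> no change; set of 1 is {1, 3}
Step 9: union(0, 4) -> merged; set of 0 now {0, 2, 4}
Step 10: union(2, 4) -> already same set; set of 2 now {0, 2, 4}
Step 11: find(0) -> no change; set of 0 is {0, 2, 4}
Step 12: union(4, 2) -> already same set; set of 4 now {0, 2, 4}
Step 13: find(3) -> no change; set of 3 is {1, 3}
Set of 4: {0, 2, 4}; 3 is not a member.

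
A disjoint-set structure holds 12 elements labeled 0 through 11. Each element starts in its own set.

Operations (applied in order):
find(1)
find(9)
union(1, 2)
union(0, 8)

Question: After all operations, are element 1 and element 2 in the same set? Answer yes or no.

Step 1: find(1) -> no change; set of 1 is {1}
Step 2: find(9) -> no change; set of 9 is {9}
Step 3: union(1, 2) -> merged; set of 1 now {1, 2}
Step 4: union(0, 8) -> merged; set of 0 now {0, 8}
Set of 1: {1, 2}; 2 is a member.

Answer: yes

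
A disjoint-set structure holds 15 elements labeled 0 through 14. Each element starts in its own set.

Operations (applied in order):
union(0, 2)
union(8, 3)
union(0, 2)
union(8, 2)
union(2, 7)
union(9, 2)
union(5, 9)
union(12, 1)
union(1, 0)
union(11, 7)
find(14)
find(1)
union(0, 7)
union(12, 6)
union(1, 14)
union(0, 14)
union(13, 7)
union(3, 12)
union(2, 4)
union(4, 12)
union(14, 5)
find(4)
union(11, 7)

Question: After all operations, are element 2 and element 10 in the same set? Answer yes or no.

Answer: no

Derivation:
Step 1: union(0, 2) -> merged; set of 0 now {0, 2}
Step 2: union(8, 3) -> merged; set of 8 now {3, 8}
Step 3: union(0, 2) -> already same set; set of 0 now {0, 2}
Step 4: union(8, 2) -> merged; set of 8 now {0, 2, 3, 8}
Step 5: union(2, 7) -> merged; set of 2 now {0, 2, 3, 7, 8}
Step 6: union(9, 2) -> merged; set of 9 now {0, 2, 3, 7, 8, 9}
Step 7: union(5, 9) -> merged; set of 5 now {0, 2, 3, 5, 7, 8, 9}
Step 8: union(12, 1) -> merged; set of 12 now {1, 12}
Step 9: union(1, 0) -> merged; set of 1 now {0, 1, 2, 3, 5, 7, 8, 9, 12}
Step 10: union(11, 7) -> merged; set of 11 now {0, 1, 2, 3, 5, 7, 8, 9, 11, 12}
Step 11: find(14) -> no change; set of 14 is {14}
Step 12: find(1) -> no change; set of 1 is {0, 1, 2, 3, 5, 7, 8, 9, 11, 12}
Step 13: union(0, 7) -> already same set; set of 0 now {0, 1, 2, 3, 5, 7, 8, 9, 11, 12}
Step 14: union(12, 6) -> merged; set of 12 now {0, 1, 2, 3, 5, 6, 7, 8, 9, 11, 12}
Step 15: union(1, 14) -> merged; set of 1 now {0, 1, 2, 3, 5, 6, 7, 8, 9, 11, 12, 14}
Step 16: union(0, 14) -> already same set; set of 0 now {0, 1, 2, 3, 5, 6, 7, 8, 9, 11, 12, 14}
Step 17: union(13, 7) -> merged; set of 13 now {0, 1, 2, 3, 5, 6, 7, 8, 9, 11, 12, 13, 14}
Step 18: union(3, 12) -> already same set; set of 3 now {0, 1, 2, 3, 5, 6, 7, 8, 9, 11, 12, 13, 14}
Step 19: union(2, 4) -> merged; set of 2 now {0, 1, 2, 3, 4, 5, 6, 7, 8, 9, 11, 12, 13, 14}
Step 20: union(4, 12) -> already same set; set of 4 now {0, 1, 2, 3, 4, 5, 6, 7, 8, 9, 11, 12, 13, 14}
Step 21: union(14, 5) -> already same set; set of 14 now {0, 1, 2, 3, 4, 5, 6, 7, 8, 9, 11, 12, 13, 14}
Step 22: find(4) -> no change; set of 4 is {0, 1, 2, 3, 4, 5, 6, 7, 8, 9, 11, 12, 13, 14}
Step 23: union(11, 7) -> already same set; set of 11 now {0, 1, 2, 3, 4, 5, 6, 7, 8, 9, 11, 12, 13, 14}
Set of 2: {0, 1, 2, 3, 4, 5, 6, 7, 8, 9, 11, 12, 13, 14}; 10 is not a member.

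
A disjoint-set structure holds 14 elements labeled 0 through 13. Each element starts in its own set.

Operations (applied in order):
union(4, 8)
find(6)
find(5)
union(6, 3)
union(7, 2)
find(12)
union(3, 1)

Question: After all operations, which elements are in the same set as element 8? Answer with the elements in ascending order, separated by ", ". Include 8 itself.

Step 1: union(4, 8) -> merged; set of 4 now {4, 8}
Step 2: find(6) -> no change; set of 6 is {6}
Step 3: find(5) -> no change; set of 5 is {5}
Step 4: union(6, 3) -> merged; set of 6 now {3, 6}
Step 5: union(7, 2) -> merged; set of 7 now {2, 7}
Step 6: find(12) -> no change; set of 12 is {12}
Step 7: union(3, 1) -> merged; set of 3 now {1, 3, 6}
Component of 8: {4, 8}

Answer: 4, 8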